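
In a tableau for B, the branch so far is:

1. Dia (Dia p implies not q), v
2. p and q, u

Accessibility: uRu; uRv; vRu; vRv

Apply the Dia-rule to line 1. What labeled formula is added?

a fresh world w with vRw, and Dia p implies not q at w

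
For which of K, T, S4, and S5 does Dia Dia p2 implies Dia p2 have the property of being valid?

S4, S5

T-tableau for the negation not (Dia Dia p2 implies Dia p2):
1. not (Dia Dia p2 implies Dia p2), u
2. Dia Dia p2, u   [neg-implies-rule on 1]
3. not Dia p2, u   [neg-implies-rule on 1]
4. not p2, u   [neg-Dia-rule on 3 via uRu]
5. Dia p2, v   [Dia-rule on 2: fresh world v, uRv]
6. not p2, v   [neg-Dia-rule on 3 via uRv]
7. p2, w   [Dia-rule on 5: fresh world w, vRw]
Accessibility: uRu, uRv, vRv, vRw, wRw
Complete open branch: countermodel on a T-frame, so not valid in T, nor in K (the same frame is also a K-frame).
S4-tableau for the negation not (Dia Dia p2 implies Dia p2):
1. not (Dia Dia p2 implies Dia p2), u
2. Dia Dia p2, u   [neg-implies-rule on 1]
3. not Dia p2, u   [neg-implies-rule on 1]
4. not p2, u   [neg-Dia-rule on 3 via uRu]
5. Dia p2, v   [Dia-rule on 2: fresh world v, uRv]
6. not p2, v   [neg-Dia-rule on 3 via uRv]
7. p2, w   [Dia-rule on 5: fresh world w, vRw]
8. not p2, w   [neg-Dia-rule on 3 via uRw]
Accessibility: uRu, uRv, uRw, vRv, vRw, wRw
Branch closes: p2 and not p2 both at w.
Every branch closes (one shown): valid in S4, hence also in S5 (every theorem of S4 is a theorem of S5).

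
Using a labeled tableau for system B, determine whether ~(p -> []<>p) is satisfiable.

Unsatisfiable

1. ~(p -> []<>p), u
2. p, u   [~->-rule on 1]
3. ~[]<>p, u   [~->-rule on 1]
4. ~<>p, v   [~[]-rule on 3: fresh world v, uRv]
5. ~p, u   [~<>-rule on 4 via vRu]
Accessibility: uRu, uRv, vRu, vRv
Branch closes: p and ~p both at u.
(One branch shown.) All branches close.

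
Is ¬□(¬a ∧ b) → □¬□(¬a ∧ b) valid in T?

Tableau for the negation ¬(¬□(¬a ∧ b) → □¬□(¬a ∧ b)):
1. ¬(¬□(¬a ∧ b) → □¬□(¬a ∧ b)), 0
2. ¬□(¬a ∧ b), 0
3. ¬□¬□(¬a ∧ b), 0
4. ¬(¬a ∧ b), 1
5. ¬b, 1
6. □(¬a ∧ b), 2
7. ¬a ∧ b, 2
8. ¬a, 2
9. b, 2
Accessibility: 0R0, 0R1, 0R2, 1R1, 2R2
The negation has an open branch (countermodel exists).

No, not valid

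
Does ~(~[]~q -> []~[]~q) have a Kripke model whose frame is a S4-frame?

1. ~(~[]~q -> []~[]~q), 0
2. ~[]~q, 0
3. ~[]~[]~q, 0
4. q, 1
5. []~q, 2
6. ~q, 2
Accessibility: 0R0, 0R1, 0R2, 1R1, 2R2

Yes, satisfiable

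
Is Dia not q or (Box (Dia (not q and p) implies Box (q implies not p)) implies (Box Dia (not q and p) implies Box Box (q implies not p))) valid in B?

Tableau for the negation not (Dia not q or (Box (Dia (not q and p) implies Box (q implies not p)) implies (Box Dia (not q and p) implies Box Box (q implies not p)))):
1. not (Dia not q or (Box (Dia (not q and p) implies Box (q implies not p)) implies (Box Dia (not q and p) implies Box Box (q implies not p)))), w0
2. not Dia not q, w0
3. not (Box (Dia (not q and p) implies Box (q implies not p)) implies (Box Dia (not q and p) implies Box Box (q implies not p))), w0
4. Box (Dia (not q and p) implies Box (q implies not p)), w0
5. not (Box Dia (not q and p) implies Box Box (q implies not p)), w0
6. Box Dia (not q and p), w0
7. not Box Box (q implies not p), w0
8. q, w0
9. Dia (not q and p) implies Box (q implies not p), w0
10. Dia (not q and p), w0
11. Box (q implies not p), w0
12. q implies not p, w0
13. not p, w0
14. not Box (q implies not p), w1
15. q, w1
16. Dia (not q and p) implies Box (q implies not p), w1
17. Dia (not q and p), w1
18. q implies not p, w1
19. not Dia (not q and p), w1
20. not (not q and p), w0
21. not (not q and p), w1
22. not p, w1
23. not q and p, w2
24. not q, w2
25. p, w2
26. q, w2
Accessibility: w0Rw0, w0Rw1, w0Rw2, w1Rw0, w1Rw1, w2Rw0, w2Rw2
Branch closes: q and not q both at w2.
Every branch of the negation's tableau closes; the branch above is one of them.

Valid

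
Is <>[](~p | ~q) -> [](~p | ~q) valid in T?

Tableau for the negation ~(<>[](~p | ~q) -> [](~p | ~q)):
1. ~(<>[](~p | ~q) -> [](~p | ~q)), w0
2. <>[](~p | ~q), w0
3. ~[](~p | ~q), w0
4. [](~p | ~q), w1
5. ~p | ~q, w1
6. ~q, w1
7. ~(~p | ~q), w2
8. p, w2
9. q, w2
Accessibility: w0Rw0, w0Rw1, w0Rw2, w1Rw1, w2Rw2
The negation has an open branch (countermodel exists).

Not valid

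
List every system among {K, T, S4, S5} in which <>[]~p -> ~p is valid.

S5

S4-tableau for the negation ~(<>[]~p -> ~p):
1. ~(<>[]~p -> ~p), w0
2. <>[]~p, w0
3. p, w0
4. []~p, w1
5. ~p, w1
Accessibility: w0Rw0, w0Rw1, w1Rw1
Complete open branch: countermodel on an S4-frame, so not valid in S4, nor in K, T (the same frame is also a K-frame and a T-frame).
S5-tableau for the negation ~(<>[]~p -> ~p):
1. ~(<>[]~p -> ~p), w0
2. <>[]~p, w0
3. p, w0
4. []~p, w1
5. ~p, w0
Accessibility: w0Rw0, w0Rw1, w1Rw0, w1Rw1
Branch closes: p and ~p both at w0.
Every branch closes (one shown): valid in S5.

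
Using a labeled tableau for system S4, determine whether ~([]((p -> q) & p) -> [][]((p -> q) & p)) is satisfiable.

Unsatisfiable

1. ~([]((p -> q) & p) -> [][]((p -> q) & p)), u
2. []((p -> q) & p), u
3. ~[][]((p -> q) & p), u
4. (p -> q) & p, u
5. p -> q, u
6. p, u
7. q, u
8. ~[]((p -> q) & p), v
9. (p -> q) & p, v
10. p -> q, v
11. p, v
12. q, v
13. ~((p -> q) & p), w
14. (p -> q) & p, w
15. p -> q, w
16. p, w
17. ~(p -> q), w
18. ~q, w
19. q, w
Accessibility: uRu, uRv, uRw, vRv, vRw, wRw
Branch closes: q and ~q both at w.
All branches of the tableau close; one closing branch shown above.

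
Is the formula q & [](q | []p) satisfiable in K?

Satisfiable (open branch found)

1. q & [](q | []p), 0
2. q, 0
3. [](q | []p), 0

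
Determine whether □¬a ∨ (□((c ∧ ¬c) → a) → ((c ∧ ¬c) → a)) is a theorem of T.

Tableau for the negation ¬(□¬a ∨ (□((c ∧ ¬c) → a) → ((c ∧ ¬c) → a))):
1. ¬(□¬a ∨ (□((c ∧ ¬c) → a) → ((c ∧ ¬c) → a))), 0
2. ¬□¬a, 0   [¬∨-rule on 1]
3. ¬(□((c ∧ ¬c) → a) → ((c ∧ ¬c) → a)), 0   [¬∨-rule on 1]
4. □((c ∧ ¬c) → a), 0   [¬→-rule on 3]
5. ¬((c ∧ ¬c) → a), 0   [¬→-rule on 3]
6. c ∧ ¬c, 0   [¬→-rule on 5]
7. ¬a, 0   [¬→-rule on 5]
8. c, 0   [∧-rule on 6]
9. ¬c, 0   [∧-rule on 6]
Accessibility: 0R0
Branch closes: c and ¬c both at 0.
All branches of the negation close; one closing branch shown above.

Valid in T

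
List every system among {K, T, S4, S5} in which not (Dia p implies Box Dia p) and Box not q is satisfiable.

K, T, S4

S5-tableau for the formula:
1. not (Dia p implies Box Dia p) and Box not q, 0
2. not (Dia p implies Box Dia p), 0
3. Box not q, 0
4. Dia p, 0
5. not Box Dia p, 0
6. not q, 0
7. p, 1
8. not q, 1
9. not Dia p, 2
10. not q, 2
11. not p, 0
12. not p, 1
Accessibility: 0R0, 0R1, 0R2, 1R0, 1R1, 1R2, 2R0, 2R1, 2R2
Branch closes: p and not p both at 1.
Every branch closes (one shown): unsatisfiable in S5.
S4-tableau for the formula:
1. not (Dia p implies Box Dia p) and Box not q, 0
2. not (Dia p implies Box Dia p), 0
3. Box not q, 0
4. Dia p, 0
5. not Box Dia p, 0
6. not q, 0
7. p, 1
8. not q, 1
9. not Dia p, 2
10. not q, 2
11. not p, 2
Accessibility: 0R0, 0R1, 0R2, 1R1, 2R2
Complete open branch: satisfiable in S4, hence also in K, T (this S4-model is also a K-model and a T-model).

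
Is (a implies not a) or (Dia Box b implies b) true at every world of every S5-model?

Yes, valid

Tableau for the negation not ((a implies not a) or (Dia Box b implies b)):
1. not ((a implies not a) or (Dia Box b implies b)), u
2. not (a implies not a), u
3. not (Dia Box b implies b), u
4. a, u
5. Dia Box b, u
6. not b, u
7. Box b, v
8. b, u
Accessibility: uRu, uRv, vRu, vRv
Branch closes: b and not b both at u.
Every branch of the negation's tableau closes; the branch above is one of them.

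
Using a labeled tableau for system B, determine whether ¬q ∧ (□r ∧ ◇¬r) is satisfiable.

1. ¬q ∧ (□r ∧ ◇¬r), u
2. ¬q, u   [∧-rule on 1]
3. □r ∧ ◇¬r, u   [∧-rule on 1]
4. □r, u   [∧-rule on 3]
5. ◇¬r, u   [∧-rule on 3]
6. r, u   [□-rule on 4 via uRu]
7. ¬r, v   [◇-rule on 5: fresh world v, uRv]
8. r, v   [□-rule on 4 via uRv]
Accessibility: uRu, uRv, vRu, vRv
Branch closes: r and ¬r both at v.
(One branch shown.) All branches close.

Unsatisfiable (every branch closes)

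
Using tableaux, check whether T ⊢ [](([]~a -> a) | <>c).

No, not valid

Tableau for the negation ~[](([]~a -> a) | <>c):
1. ~[](([]~a -> a) | <>c), 0
2. ~(([]~a -> a) | <>c), 1   [~[]-rule on 1: fresh world 1, 0R1]
3. ~([]~a -> a), 1   [~|-rule on 2]
4. ~<>c, 1   [~|-rule on 2]
5. []~a, 1   [~->-rule on 3]
6. ~a, 1   [~->-rule on 3]
7. ~c, 1   [~<>-rule on 4 via 1R1]
Accessibility: 0R0, 0R1, 1R1
The negation has an open branch (countermodel exists).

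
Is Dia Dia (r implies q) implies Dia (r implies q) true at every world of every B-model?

Not valid

Tableau for the negation not (Dia Dia (r implies q) implies Dia (r implies q)):
1. not (Dia Dia (r implies q) implies Dia (r implies q)), 0
2. Dia Dia (r implies q), 0
3. not Dia (r implies q), 0
4. not (r implies q), 0
5. r, 0
6. not q, 0
7. Dia (r implies q), 1
8. not (r implies q), 1
9. r, 1
10. not q, 1
11. r implies q, 2
12. q, 2
Accessibility: 0R0, 0R1, 1R0, 1R1, 1R2, 2R1, 2R2
The negation has an open branch (countermodel exists).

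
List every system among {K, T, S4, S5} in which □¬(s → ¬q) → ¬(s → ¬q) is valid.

T-tableau for the negation ¬(□¬(s → ¬q) → ¬(s → ¬q)):
1. ¬(□¬(s → ¬q) → ¬(s → ¬q)), u
2. □¬(s → ¬q), u
3. s → ¬q, u
4. ¬(s → ¬q), u
5. s, u
6. q, u
7. ¬q, u
Accessibility: uRu
Branch closes: q and ¬q both at u.
Every branch closes (one shown): valid in T, hence also in S4, S5 (every theorem of T is a theorem of S4 and S5).
K-tableau for the negation ¬(□¬(s → ¬q) → ¬(s → ¬q)):
1. ¬(□¬(s → ¬q) → ¬(s → ¬q)), u
2. □¬(s → ¬q), u
3. s → ¬q, u
4. ¬q, u
Complete open branch: countermodel on a K-frame, so not valid in K.

T, S4, S5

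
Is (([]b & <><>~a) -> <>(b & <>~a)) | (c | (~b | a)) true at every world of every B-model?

Tableau for the negation ~((([]b & <><>~a) -> <>(b & <>~a)) | (c | (~b | a))):
1. ~((([]b & <><>~a) -> <>(b & <>~a)) | (c | (~b | a))), w0
2. ~(([]b & <><>~a) -> <>(b & <>~a)), w0
3. ~(c | (~b | a)), w0
4. []b & <><>~a, w0
5. ~<>(b & <>~a), w0
6. ~c, w0
7. ~(~b | a), w0
8. []b, w0
9. <><>~a, w0
10. b, w0
11. ~a, w0
12. ~(b & <>~a), w0
13. ~<>~a, w0
14. a, w0
Accessibility: w0Rw0
Branch closes: a and ~a both at w0.
Every branch of the negation's tableau closes; the branch above is one of them.

Valid in B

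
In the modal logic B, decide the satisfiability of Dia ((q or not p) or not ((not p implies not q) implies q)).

1. Dia ((q or not p) or not ((not p implies not q) implies q)), w0
2. (q or not p) or not ((not p implies not q) implies q), w1
3. not ((not p implies not q) implies q), w1
4. not p implies not q, w1
5. not q, w1
Accessibility: w0Rw0, w0Rw1, w1Rw0, w1Rw1

Satisfiable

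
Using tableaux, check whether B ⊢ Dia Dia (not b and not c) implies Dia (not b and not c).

Tableau for the negation not (Dia Dia (not b and not c) implies Dia (not b and not c)):
1. not (Dia Dia (not b and not c) implies Dia (not b and not c)), 0
2. Dia Dia (not b and not c), 0   [neg-implies-rule on 1]
3. not Dia (not b and not c), 0   [neg-implies-rule on 1]
4. not (not b and not c), 0   [neg-Dia-rule on 3 via 0R0]
5. c, 0   [neg-and-rule on 4 (branches; this branch)]
6. Dia (not b and not c), 1   [Dia-rule on 2: fresh world 1, 0R1]
7. not (not b and not c), 1   [neg-Dia-rule on 3 via 0R1]
8. c, 1   [neg-and-rule on 7 (branches; this branch)]
9. not b and not c, 2   [Dia-rule on 6: fresh world 2, 1R2]
10. not b, 2   [and-rule on 9]
11. not c, 2   [and-rule on 9]
Accessibility: 0R0, 0R1, 1R0, 1R1, 1R2, 2R1, 2R2
The negation has an open branch (countermodel exists).

Not valid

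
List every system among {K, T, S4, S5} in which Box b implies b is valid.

K-tableau for the negation not (Box b implies b):
1. not (Box b implies b), w0
2. Box b, w0
3. not b, w0
Complete open branch: countermodel on a K-frame, so not valid in K.
T-tableau for the negation not (Box b implies b):
1. not (Box b implies b), w0
2. Box b, w0
3. not b, w0
4. b, w0
Accessibility: w0Rw0
Branch closes: b and not b both at w0.
Every branch closes (one shown): valid in T, hence also in S4, S5 (every theorem of T is a theorem of S4 and S5).

T, S4, S5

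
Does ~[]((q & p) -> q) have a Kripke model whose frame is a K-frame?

1. ~[]((q & p) -> q), u
2. ~((q & p) -> q), v
3. q & p, v
4. ~q, v
5. q, v
6. p, v
Accessibility: uRv
Branch closes: q and ~q both at v.
All branches of the tableau close; one closing branch shown above.

Unsatisfiable (every branch closes)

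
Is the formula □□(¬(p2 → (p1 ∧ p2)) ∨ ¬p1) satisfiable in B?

Satisfiable

1. □□(¬(p2 → (p1 ∧ p2)) ∨ ¬p1), w0
2. □(¬(p2 → (p1 ∧ p2)) ∨ ¬p1), w0   [□-rule on 1 via w0Rw0]
3. ¬(p2 → (p1 ∧ p2)) ∨ ¬p1, w0   [□-rule on 2 via w0Rw0]
4. ¬p1, w0   [∨-rule on 3 (branches; this branch)]
Accessibility: w0Rw0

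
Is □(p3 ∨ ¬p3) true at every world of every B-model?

Valid in B

Tableau for the negation ¬□(p3 ∨ ¬p3):
1. ¬□(p3 ∨ ¬p3), 0
2. ¬(p3 ∨ ¬p3), 1
3. ¬p3, 1
4. p3, 1
Accessibility: 0R0, 0R1, 1R0, 1R1
Branch closes: p3 and ¬p3 both at 1.
All branches of the negation close; one closing branch shown above.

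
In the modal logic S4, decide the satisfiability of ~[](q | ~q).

Unsatisfiable (every branch closes)

1. ~[](q | ~q), 0
2. ~(q | ~q), 1
3. ~q, 1
4. q, 1
Accessibility: 0R0, 0R1, 1R1
Branch closes: q and ~q both at 1.
(One branch shown.) All branches close.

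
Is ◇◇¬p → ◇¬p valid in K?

Invalid (countermodel exists)

Tableau for the negation ¬(◇◇¬p → ◇¬p):
1. ¬(◇◇¬p → ◇¬p), w0
2. ◇◇¬p, w0
3. ¬◇¬p, w0
4. ◇¬p, w1
5. p, w1
6. ¬p, w2
Accessibility: w0Rw1, w1Rw2
The negation has an open branch (countermodel exists).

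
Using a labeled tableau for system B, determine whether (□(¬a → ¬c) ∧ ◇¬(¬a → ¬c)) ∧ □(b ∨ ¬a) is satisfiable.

1. (□(¬a → ¬c) ∧ ◇¬(¬a → ¬c)) ∧ □(b ∨ ¬a), w0
2. □(¬a → ¬c) ∧ ◇¬(¬a → ¬c), w0   [∧-rule on 1]
3. □(b ∨ ¬a), w0   [∧-rule on 1]
4. □(¬a → ¬c), w0   [∧-rule on 2]
5. ◇¬(¬a → ¬c), w0   [∧-rule on 2]
6. b ∨ ¬a, w0   [□-rule on 3 via w0Rw0]
7. ¬a → ¬c, w0   [□-rule on 4 via w0Rw0]
8. ¬a, w0   [∨-rule on 6 (branches; this branch)]
9. ¬c, w0   [→-rule on 7 (branches; this branch)]
10. ¬(¬a → ¬c), w1   [◇-rule on 5: fresh world w1, w0Rw1]
11. ¬a, w1   [¬→-rule on 10]
12. c, w1   [¬→-rule on 10]
13. b ∨ ¬a, w1   [□-rule on 3 via w0Rw1]
14. ¬a → ¬c, w1   [□-rule on 4 via w0Rw1]
15. ¬c, w1   [→-rule on 14 (branches; this branch)]
Accessibility: w0Rw0, w0Rw1, w1Rw0, w1Rw1
Branch closes: c and ¬c both at w1.
All branches of the tableau close; one closing branch shown above.

No, unsatisfiable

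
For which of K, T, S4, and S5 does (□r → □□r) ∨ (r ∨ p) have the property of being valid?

T, S4, S5

K-tableau for the negation ¬((□r → □□r) ∨ (r ∨ p)):
1. ¬((□r → □□r) ∨ (r ∨ p)), w0
2. ¬(□r → □□r), w0
3. ¬(r ∨ p), w0
4. □r, w0
5. ¬□□r, w0
6. ¬r, w0
7. ¬p, w0
8. ¬□r, w1
9. r, w1
10. ¬r, w2
Accessibility: w0Rw1, w1Rw2
Complete open branch: countermodel on a K-frame, so not valid in K.
T-tableau for the negation ¬((□r → □□r) ∨ (r ∨ p)):
1. ¬((□r → □□r) ∨ (r ∨ p)), w0
2. ¬(□r → □□r), w0
3. ¬(r ∨ p), w0
4. □r, w0
5. ¬□□r, w0
6. ¬r, w0
7. ¬p, w0
8. r, w0
Accessibility: w0Rw0
Branch closes: r and ¬r both at w0.
Every branch closes (one shown): valid in T, hence also in S4, S5 (every theorem of T is a theorem of S4 and S5).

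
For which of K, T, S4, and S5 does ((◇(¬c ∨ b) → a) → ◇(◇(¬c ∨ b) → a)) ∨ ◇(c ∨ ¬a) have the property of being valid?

K-tableau for the negation ¬(((◇(¬c ∨ b) → a) → ◇(◇(¬c ∨ b) → a)) ∨ ◇(c ∨ ¬a)):
1. ¬(((◇(¬c ∨ b) → a) → ◇(◇(¬c ∨ b) → a)) ∨ ◇(c ∨ ¬a)), w0
2. ¬((◇(¬c ∨ b) → a) → ◇(◇(¬c ∨ b) → a)), w0
3. ¬◇(c ∨ ¬a), w0
4. ◇(¬c ∨ b) → a, w0
5. ¬◇(◇(¬c ∨ b) → a), w0
6. a, w0
Complete open branch: countermodel on a K-frame, so not valid in K.
T-tableau for the negation ¬(((◇(¬c ∨ b) → a) → ◇(◇(¬c ∨ b) → a)) ∨ ◇(c ∨ ¬a)):
1. ¬(((◇(¬c ∨ b) → a) → ◇(◇(¬c ∨ b) → a)) ∨ ◇(c ∨ ¬a)), w0
2. ¬((◇(¬c ∨ b) → a) → ◇(◇(¬c ∨ b) → a)), w0
3. ¬◇(c ∨ ¬a), w0
4. ◇(¬c ∨ b) → a, w0
5. ¬◇(◇(¬c ∨ b) → a), w0
6. ¬(c ∨ ¬a), w0
7. ¬c, w0
8. a, w0
9. ¬(◇(¬c ∨ b) → a), w0
10. ◇(¬c ∨ b), w0
11. ¬a, w0
Accessibility: w0Rw0
Branch closes: a and ¬a both at w0.
Every branch closes (one shown): valid in T, hence also in S4, S5 (every theorem of T is a theorem of S4 and S5).

T, S4, S5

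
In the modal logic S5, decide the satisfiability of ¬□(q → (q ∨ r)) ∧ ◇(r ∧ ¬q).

Unsatisfiable (every branch closes)

1. ¬□(q → (q ∨ r)) ∧ ◇(r ∧ ¬q), u
2. ¬□(q → (q ∨ r)), u
3. ◇(r ∧ ¬q), u
4. ¬(q → (q ∨ r)), v
5. q, v
6. ¬(q ∨ r), v
7. ¬q, v
8. ¬r, v
Accessibility: uRu, uRv, vRu, vRv
Branch closes: q and ¬q both at v.
Every branch closes; the branch above is one of them.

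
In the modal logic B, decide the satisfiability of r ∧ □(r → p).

1. r ∧ □(r → p), 0
2. r, 0   [∧-rule on 1]
3. □(r → p), 0   [∧-rule on 1]
4. r → p, 0   [□-rule on 3 via 0R0]
5. p, 0   [→-rule on 4 (branches; this branch)]
Accessibility: 0R0

Satisfiable (open branch found)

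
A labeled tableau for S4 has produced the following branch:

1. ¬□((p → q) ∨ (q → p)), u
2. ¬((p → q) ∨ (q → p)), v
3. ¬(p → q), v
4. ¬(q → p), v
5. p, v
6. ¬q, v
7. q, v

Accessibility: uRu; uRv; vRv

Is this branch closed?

Closed

Both q and ¬q appear at v.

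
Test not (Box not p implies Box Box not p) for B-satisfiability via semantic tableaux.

Yes, satisfiable

1. not (Box not p implies Box Box not p), 0
2. Box not p, 0   [neg-implies-rule on 1]
3. not Box Box not p, 0   [neg-implies-rule on 1]
4. not p, 0   [Box-rule on 2 via 0R0]
5. not Box not p, 1   [neg-Box-rule on 3: fresh world 1, 0R1]
6. not p, 1   [Box-rule on 2 via 0R1]
7. p, 2   [neg-Box-rule on 5: fresh world 2, 1R2]
Accessibility: 0R0, 0R1, 1R0, 1R1, 1R2, 2R1, 2R2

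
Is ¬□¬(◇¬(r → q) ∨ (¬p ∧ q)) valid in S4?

Invalid (countermodel exists)

Tableau for the negation □¬(◇¬(r → q) ∨ (¬p ∧ q)):
1. □¬(◇¬(r → q) ∨ (¬p ∧ q)), u
2. ¬(◇¬(r → q) ∨ (¬p ∧ q)), u
3. ¬◇¬(r → q), u
4. ¬(¬p ∧ q), u
5. r → q, u
6. ¬q, u
7. ¬r, u
Accessibility: uRu
The negation has an open branch (countermodel exists).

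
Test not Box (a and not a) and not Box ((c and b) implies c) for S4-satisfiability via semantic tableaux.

Unsatisfiable

1. not Box (a and not a) and not Box ((c and b) implies c), w0
2. not Box (a and not a), w0
3. not Box ((c and b) implies c), w0
4. not (a and not a), w1
5. a, w1
6. not ((c and b) implies c), w2
7. c and b, w2
8. not c, w2
9. c, w2
10. b, w2
Accessibility: w0Rw0, w0Rw1, w0Rw2, w1Rw1, w2Rw2
Branch closes: c and not c both at w2.
(One branch shown.) All branches close.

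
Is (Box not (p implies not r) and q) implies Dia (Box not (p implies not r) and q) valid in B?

Tableau for the negation not ((Box not (p implies not r) and q) implies Dia (Box not (p implies not r) and q)):
1. not ((Box not (p implies not r) and q) implies Dia (Box not (p implies not r) and q)), w0
2. Box not (p implies not r) and q, w0   [neg-implies-rule on 1]
3. not Dia (Box not (p implies not r) and q), w0   [neg-implies-rule on 1]
4. Box not (p implies not r), w0   [and-rule on 2]
5. q, w0   [and-rule on 2]
6. not (Box not (p implies not r) and q), w0   [neg-Dia-rule on 3 via w0Rw0]
7. not (p implies not r), w0   [Box-rule on 4 via w0Rw0]
8. p, w0   [neg-implies-rule on 7]
9. r, w0   [neg-implies-rule on 7]
10. not Box not (p implies not r), w0   [neg-and-rule on 6 (branches; this branch)]
11. p implies not r, w1   [neg-Box-rule on 10: fresh world w1, w0Rw1]
12. not (Box not (p implies not r) and q), w1   [neg-Dia-rule on 3 via w0Rw1]
13. not (p implies not r), w1   [Box-rule on 4 via w0Rw1]
14. p, w1   [neg-implies-rule on 13]
15. r, w1   [neg-implies-rule on 13]
16. not r, w1   [implies-rule on 11 (branches; this branch)]
Accessibility: w0Rw0, w0Rw1, w1Rw0, w1Rw1
Branch closes: r and not r both at w1.
Every branch of the negation's tableau closes; the branch above is one of them.

Yes, valid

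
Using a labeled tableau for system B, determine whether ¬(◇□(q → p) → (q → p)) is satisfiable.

1. ¬(◇□(q → p) → (q → p)), u
2. ◇□(q → p), u
3. ¬(q → p), u
4. q, u
5. ¬p, u
6. □(q → p), v
7. q → p, u
8. q → p, v
9. p, u
Accessibility: uRu, uRv, vRu, vRv
Branch closes: p and ¬p both at u.
(One branch shown.) All branches close.

No, unsatisfiable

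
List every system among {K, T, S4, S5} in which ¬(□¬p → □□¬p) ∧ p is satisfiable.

K-tableau for the formula:
1. ¬(□¬p → □□¬p) ∧ p, 0
2. ¬(□¬p → □□¬p), 0
3. p, 0
4. □¬p, 0
5. ¬□□¬p, 0
6. ¬□¬p, 1
7. ¬p, 1
8. p, 2
Accessibility: 0R1, 1R2
Complete open branch: satisfiable in K.
T-tableau for the formula:
1. ¬(□¬p → □□¬p) ∧ p, 0
2. ¬(□¬p → □□¬p), 0
3. p, 0
4. □¬p, 0
5. ¬□□¬p, 0
6. ¬p, 0
Accessibility: 0R0
Branch closes: p and ¬p both at 0.
Every branch closes (one shown): unsatisfiable in T, hence also in S4, S5 (every S4/S5-frame is a T-frame).

K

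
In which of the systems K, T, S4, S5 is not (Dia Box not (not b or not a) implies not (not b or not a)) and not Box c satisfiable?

S4-tableau for the formula:
1. not (Dia Box not (not b or not a) implies not (not b or not a)) and not Box c, u
2. not (Dia Box not (not b or not a) implies not (not b or not a)), u
3. not Box c, u
4. Dia Box not (not b or not a), u
5. not b or not a, u
6. not a, u
7. not c, v
8. Box not (not b or not a), w
9. not (not b or not a), w
10. b, w
11. a, w
Accessibility: uRu, uRv, uRw, vRv, wRw
Complete open branch: satisfiable in S4, hence also in K, T (this S4-model is also a K-model and a T-model).
S5-tableau for the formula:
1. not (Dia Box not (not b or not a) implies not (not b or not a)) and not Box c, u
2. not (Dia Box not (not b or not a) implies not (not b or not a)), u
3. not Box c, u
4. Dia Box not (not b or not a), u
5. not b or not a, u
6. not a, u
7. not c, v
8. Box not (not b or not a), w
9. not (not b or not a), u
10. b, u
11. a, u
Accessibility: uRu, uRv, uRw, vRu, vRv, vRw, wRu, wRv, wRw
Branch closes: a and not a both at u.
Every branch closes (one shown): unsatisfiable in S5.

K, T, S4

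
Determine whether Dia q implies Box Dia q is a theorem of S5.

Yes, valid

Tableau for the negation not (Dia q implies Box Dia q):
1. not (Dia q implies Box Dia q), 0
2. Dia q, 0
3. not Box Dia q, 0
4. q, 1
5. not Dia q, 2
6. not q, 0
7. not q, 1
Accessibility: 0R0, 0R1, 0R2, 1R0, 1R1, 1R2, 2R0, 2R1, 2R2
Branch closes: q and not q both at 1.
All branches of the negation close; one closing branch shown above.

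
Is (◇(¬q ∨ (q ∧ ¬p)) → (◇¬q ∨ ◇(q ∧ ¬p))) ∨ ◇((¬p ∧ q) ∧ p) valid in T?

Valid in T

Tableau for the negation ¬((◇(¬q ∨ (q ∧ ¬p)) → (◇¬q ∨ ◇(q ∧ ¬p))) ∨ ◇((¬p ∧ q) ∧ p)):
1. ¬((◇(¬q ∨ (q ∧ ¬p)) → (◇¬q ∨ ◇(q ∧ ¬p))) ∨ ◇((¬p ∧ q) ∧ p)), u
2. ¬(◇(¬q ∨ (q ∧ ¬p)) → (◇¬q ∨ ◇(q ∧ ¬p))), u
3. ¬◇((¬p ∧ q) ∧ p), u
4. ◇(¬q ∨ (q ∧ ¬p)), u
5. ¬(◇¬q ∨ ◇(q ∧ ¬p)), u
6. ¬◇¬q, u
7. ¬◇(q ∧ ¬p), u
8. ¬((¬p ∧ q) ∧ p), u
9. q, u
10. ¬(q ∧ ¬p), u
11. ¬(¬p ∧ q), u
12. p, u
13. ¬q ∨ (q ∧ ¬p), v
14. ¬((¬p ∧ q) ∧ p), v
15. q, v
16. ¬(q ∧ ¬p), v
17. q ∧ ¬p, v
18. ¬p, v
19. p, v
Accessibility: uRu, uRv, vRv
Branch closes: p and ¬p both at v.
Every branch of the negation's tableau closes; the branch above is one of them.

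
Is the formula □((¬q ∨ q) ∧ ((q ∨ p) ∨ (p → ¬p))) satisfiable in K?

Yes, satisfiable

1. □((¬q ∨ q) ∧ ((q ∨ p) ∨ (p → ¬p))), u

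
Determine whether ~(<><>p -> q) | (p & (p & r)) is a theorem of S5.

Not valid

Tableau for the negation ~(~(<><>p -> q) | (p & (p & r))):
1. ~(~(<><>p -> q) | (p & (p & r))), w0
2. <><>p -> q, w0
3. ~(p & (p & r)), w0
4. q, w0
5. ~(p & r), w0
6. ~r, w0
Accessibility: w0Rw0
The negation has an open branch (countermodel exists).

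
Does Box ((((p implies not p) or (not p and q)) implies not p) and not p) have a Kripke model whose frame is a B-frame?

Satisfiable (open branch found)

1. Box ((((p implies not p) or (not p and q)) implies not p) and not p), u
2. (((p implies not p) or (not p and q)) implies not p) and not p, u
3. ((p implies not p) or (not p and q)) implies not p, u
4. not p, u
Accessibility: uRu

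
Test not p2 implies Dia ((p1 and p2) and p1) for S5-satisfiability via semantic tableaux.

1. not p2 implies Dia ((p1 and p2) and p1), w0
2. Dia ((p1 and p2) and p1), w0
3. (p1 and p2) and p1, w1
4. p1 and p2, w1
5. p1, w1
6. p2, w1
Accessibility: w0Rw0, w0Rw1, w1Rw0, w1Rw1

Satisfiable (open branch found)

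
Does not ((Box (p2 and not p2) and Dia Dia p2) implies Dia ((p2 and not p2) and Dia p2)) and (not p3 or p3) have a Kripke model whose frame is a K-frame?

Unsatisfiable

1. not ((Box (p2 and not p2) and Dia Dia p2) implies Dia ((p2 and not p2) and Dia p2)) and (not p3 or p3), 0
2. not ((Box (p2 and not p2) and Dia Dia p2) implies Dia ((p2 and not p2) and Dia p2)), 0   [and-rule on 1]
3. not p3 or p3, 0   [and-rule on 1]
4. Box (p2 and not p2) and Dia Dia p2, 0   [neg-implies-rule on 2]
5. not Dia ((p2 and not p2) and Dia p2), 0   [neg-implies-rule on 2]
6. Box (p2 and not p2), 0   [and-rule on 4]
7. Dia Dia p2, 0   [and-rule on 4]
8. p3, 0   [or-rule on 3 (branches; this branch)]
9. Dia p2, 1   [Dia-rule on 7: fresh world 1, 0R1]
10. not ((p2 and not p2) and Dia p2), 1   [neg-Dia-rule on 5 via 0R1]
11. p2 and not p2, 1   [Box-rule on 6 via 0R1]
12. p2, 1   [and-rule on 11]
13. not p2, 1   [and-rule on 11]
Accessibility: 0R1
Branch closes: p2 and not p2 both at 1.
All branches of the tableau close; one closing branch shown above.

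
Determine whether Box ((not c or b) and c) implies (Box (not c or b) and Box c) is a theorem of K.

Tableau for the negation not (Box ((not c or b) and c) implies (Box (not c or b) and Box c)):
1. not (Box ((not c or b) and c) implies (Box (not c or b) and Box c)), 0
2. Box ((not c or b) and c), 0   [neg-implies-rule on 1]
3. not (Box (not c or b) and Box c), 0   [neg-implies-rule on 1]
4. not Box (not c or b), 0   [neg-and-rule on 3 (branches; this branch)]
5. not (not c or b), 1   [neg-Box-rule on 4: fresh world 1, 0R1]
6. c, 1   [neg-or-rule on 5]
7. not b, 1   [neg-or-rule on 5]
8. (not c or b) and c, 1   [Box-rule on 2 via 0R1]
9. not c or b, 1   [and-rule on 8]
10. b, 1   [or-rule on 9 (branches; this branch)]
Accessibility: 0R1
Branch closes: b and not b both at 1.
Every branch of the negation's tableau closes; the branch above is one of them.

Valid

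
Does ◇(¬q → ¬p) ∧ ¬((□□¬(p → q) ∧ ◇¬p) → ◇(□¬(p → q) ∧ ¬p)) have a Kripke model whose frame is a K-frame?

1. ◇(¬q → ¬p) ∧ ¬((□□¬(p → q) ∧ ◇¬p) → ◇(□¬(p → q) ∧ ¬p)), 0
2. ◇(¬q → ¬p), 0
3. ¬((□□¬(p → q) ∧ ◇¬p) → ◇(□¬(p → q) ∧ ¬p)), 0
4. □□¬(p → q) ∧ ◇¬p, 0
5. ¬◇(□¬(p → q) ∧ ¬p), 0
6. □□¬(p → q), 0
7. ◇¬p, 0
8. ¬q → ¬p, 1
9. ¬(□¬(p → q) ∧ ¬p), 1
10. □¬(p → q), 1
11. ¬p, 1
12. ¬□¬(p → q), 1
13. ¬p, 2
14. ¬(□¬(p → q) ∧ ¬p), 2
15. □¬(p → q), 2
16. ¬□¬(p → q), 2
17. p → q, 3
18. ¬(p → q), 3
19. p, 3
20. ¬q, 3
21. q, 3
Accessibility: 0R1, 0R2, 1R3
Branch closes: q and ¬q both at 3.
All branches of the tableau close; one closing branch shown above.

No, unsatisfiable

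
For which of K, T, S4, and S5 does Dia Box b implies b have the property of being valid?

S5-tableau for the negation not (Dia Box b implies b):
1. not (Dia Box b implies b), 0
2. Dia Box b, 0
3. not b, 0
4. Box b, 1
5. b, 0
Accessibility: 0R0, 0R1, 1R0, 1R1
Branch closes: b and not b both at 0.
Every branch closes (one shown): valid in S5.
S4-tableau for the negation not (Dia Box b implies b):
1. not (Dia Box b implies b), 0
2. Dia Box b, 0
3. not b, 0
4. Box b, 1
5. b, 1
Accessibility: 0R0, 0R1, 1R1
Complete open branch: countermodel on an S4-frame, so not valid in S4, nor in K, T (the same frame is also a K-frame and a T-frame).

S5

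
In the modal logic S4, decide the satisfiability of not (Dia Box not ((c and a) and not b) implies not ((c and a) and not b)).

1. not (Dia Box not ((c and a) and not b) implies not ((c and a) and not b)), 0
2. Dia Box not ((c and a) and not b), 0
3. (c and a) and not b, 0
4. c and a, 0
5. not b, 0
6. c, 0
7. a, 0
8. Box not ((c and a) and not b), 1
9. not ((c and a) and not b), 1
10. b, 1
Accessibility: 0R0, 0R1, 1R1

Yes, satisfiable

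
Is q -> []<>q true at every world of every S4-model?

Invalid (countermodel exists)

Tableau for the negation ~(q -> []<>q):
1. ~(q -> []<>q), 0
2. q, 0
3. ~[]<>q, 0
4. ~<>q, 1
5. ~q, 1
Accessibility: 0R0, 0R1, 1R1
The negation has an open branch (countermodel exists).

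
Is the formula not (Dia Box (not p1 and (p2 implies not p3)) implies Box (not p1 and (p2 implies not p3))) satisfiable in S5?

Unsatisfiable (every branch closes)

1. not (Dia Box (not p1 and (p2 implies not p3)) implies Box (not p1 and (p2 implies not p3))), u
2. Dia Box (not p1 and (p2 implies not p3)), u
3. not Box (not p1 and (p2 implies not p3)), u
4. Box (not p1 and (p2 implies not p3)), v
5. not p1 and (p2 implies not p3), u
6. not p1, u
7. p2 implies not p3, u
8. not p1 and (p2 implies not p3), v
9. not p1, v
10. p2 implies not p3, v
11. not p3, u
12. not p3, v
13. not (not p1 and (p2 implies not p3)), w
14. not p1 and (p2 implies not p3), w
15. not p1, w
16. p2 implies not p3, w
17. not (p2 implies not p3), w
18. p2, w
19. p3, w
20. not p3, w
Accessibility: uRu, uRv, uRw, vRu, vRv, vRw, wRu, wRv, wRw
Branch closes: p3 and not p3 both at w.
Every branch closes; the branch above is one of them.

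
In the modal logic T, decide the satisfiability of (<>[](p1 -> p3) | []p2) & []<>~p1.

Satisfiable (open branch found)

1. (<>[](p1 -> p3) | []p2) & []<>~p1, u
2. <>[](p1 -> p3) | []p2, u
3. []<>~p1, u
4. <>~p1, u
5. []p2, u
6. p2, u
7. ~p1, v
8. <>~p1, v
9. p2, v
10. ~p1, w
Accessibility: uRu, uRv, vRv, vRw, wRw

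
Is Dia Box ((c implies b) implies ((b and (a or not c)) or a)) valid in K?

No, not valid

Tableau for the negation not Dia Box ((c implies b) implies ((b and (a or not c)) or a)):
1. not Dia Box ((c implies b) implies ((b and (a or not c)) or a)), w0
The negation has an open branch (countermodel exists).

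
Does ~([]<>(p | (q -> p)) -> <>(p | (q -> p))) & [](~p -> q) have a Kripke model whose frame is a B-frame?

1. ~([]<>(p | (q -> p)) -> <>(p | (q -> p))) & [](~p -> q), 0
2. ~([]<>(p | (q -> p)) -> <>(p | (q -> p))), 0
3. [](~p -> q), 0
4. []<>(p | (q -> p)), 0
5. ~<>(p | (q -> p)), 0
6. ~p -> q, 0
7. <>(p | (q -> p)), 0
8. ~(p | (q -> p)), 0
9. ~p, 0
10. ~(q -> p), 0
11. q, 0
12. p | (q -> p), 1
13. ~p -> q, 1
14. <>(p | (q -> p)), 1
15. ~(p | (q -> p)), 1
16. ~p, 1
17. ~(q -> p), 1
18. q, 1
19. q -> p, 1
20. p, 1
Accessibility: 0R0, 0R1, 1R0, 1R1
Branch closes: p and ~p both at 1.
All branches of the tableau close; one closing branch shown above.

Unsatisfiable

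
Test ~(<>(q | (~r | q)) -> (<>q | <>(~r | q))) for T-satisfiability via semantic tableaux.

Unsatisfiable

1. ~(<>(q | (~r | q)) -> (<>q | <>(~r | q))), 0
2. <>(q | (~r | q)), 0   [~->-rule on 1]
3. ~(<>q | <>(~r | q)), 0   [~->-rule on 1]
4. ~<>q, 0   [~|-rule on 3]
5. ~<>(~r | q), 0   [~|-rule on 3]
6. ~q, 0   [~<>-rule on 4 via 0R0]
7. ~(~r | q), 0   [~<>-rule on 5 via 0R0]
8. r, 0   [~|-rule on 7]
9. q | (~r | q), 1   [<>-rule on 2: fresh world 1, 0R1]
10. ~q, 1   [~<>-rule on 4 via 0R1]
11. ~(~r | q), 1   [~<>-rule on 5 via 0R1]
12. r, 1   [~|-rule on 11]
13. ~r | q, 1   [|-rule on 9 (branches; this branch)]
14. q, 1   [|-rule on 13 (branches; this branch)]
Accessibility: 0R0, 0R1, 1R1
Branch closes: q and ~q both at 1.
All branches of the tableau close; one closing branch shown above.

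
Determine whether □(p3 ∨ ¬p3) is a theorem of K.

Valid

Tableau for the negation ¬□(p3 ∨ ¬p3):
1. ¬□(p3 ∨ ¬p3), u
2. ¬(p3 ∨ ¬p3), v
3. ¬p3, v
4. p3, v
Accessibility: uRv
Branch closes: p3 and ¬p3 both at v.
Every branch of the negation's tableau closes; the branch above is one of them.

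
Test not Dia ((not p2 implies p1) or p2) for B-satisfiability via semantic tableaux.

1. not Dia ((not p2 implies p1) or p2), u
2. not ((not p2 implies p1) or p2), u
3. not (not p2 implies p1), u
4. not p2, u
5. not p1, u
Accessibility: uRu

Satisfiable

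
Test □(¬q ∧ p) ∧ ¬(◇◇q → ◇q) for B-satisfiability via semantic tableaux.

1. □(¬q ∧ p) ∧ ¬(◇◇q → ◇q), u
2. □(¬q ∧ p), u
3. ¬(◇◇q → ◇q), u
4. ◇◇q, u
5. ¬◇q, u
6. ¬q ∧ p, u
7. ¬q, u
8. p, u
9. ◇q, v
10. ¬q ∧ p, v
11. ¬q, v
12. p, v
13. q, w
Accessibility: uRu, uRv, vRu, vRv, vRw, wRv, wRw

Satisfiable (open branch found)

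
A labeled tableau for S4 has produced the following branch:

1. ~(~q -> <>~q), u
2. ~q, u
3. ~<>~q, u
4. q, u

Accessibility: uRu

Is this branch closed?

Closed

Both q and ~q appear at u.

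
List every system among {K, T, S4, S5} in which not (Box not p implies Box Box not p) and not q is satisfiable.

T-tableau for the formula:
1. not (Box not p implies Box Box not p) and not q, 0
2. not (Box not p implies Box Box not p), 0
3. not q, 0
4. Box not p, 0
5. not Box Box not p, 0
6. not p, 0
7. not Box not p, 1
8. not p, 1
9. p, 2
Accessibility: 0R0, 0R1, 1R1, 1R2, 2R2
Complete open branch: satisfiable in T, hence also in K (this T-model is also a K-model).
S4-tableau for the formula:
1. not (Box not p implies Box Box not p) and not q, 0
2. not (Box not p implies Box Box not p), 0
3. not q, 0
4. Box not p, 0
5. not Box Box not p, 0
6. not p, 0
7. not Box not p, 1
8. not p, 1
9. p, 2
10. not p, 2
Accessibility: 0R0, 0R1, 0R2, 1R1, 1R2, 2R2
Branch closes: p and not p both at 2.
Every branch closes (one shown): unsatisfiable in S4, hence also in S5 (every S5-frame is an S4-frame).

K, T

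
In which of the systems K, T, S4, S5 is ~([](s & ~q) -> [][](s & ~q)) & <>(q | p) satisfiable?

T-tableau for the formula:
1. ~([](s & ~q) -> [][](s & ~q)) & <>(q | p), u
2. ~([](s & ~q) -> [][](s & ~q)), u
3. <>(q | p), u
4. [](s & ~q), u
5. ~[][](s & ~q), u
6. s & ~q, u
7. s, u
8. ~q, u
9. q | p, v
10. s & ~q, v
11. s, v
12. ~q, v
13. p, v
14. ~[](s & ~q), w
15. s & ~q, w
16. s, w
17. ~q, w
18. ~(s & ~q), x
19. q, x
Accessibility: uRu, uRv, uRw, vRv, wRw, wRx, xRx
Complete open branch: satisfiable in T, hence also in K (this T-model is also a K-model).
S4-tableau for the formula:
1. ~([](s & ~q) -> [][](s & ~q)) & <>(q | p), u
2. ~([](s & ~q) -> [][](s & ~q)), u
3. <>(q | p), u
4. [](s & ~q), u
5. ~[][](s & ~q), u
6. s & ~q, u
7. s, u
8. ~q, u
9. q | p, v
10. s & ~q, v
11. s, v
12. ~q, v
13. p, v
14. ~[](s & ~q), w
15. s & ~q, w
16. s, w
17. ~q, w
18. ~(s & ~q), x
19. s & ~q, x
20. s, x
21. ~q, x
22. q, x
Accessibility: uRu, uRv, uRw, uRx, vRv, wRw, wRx, xRx
Branch closes: q and ~q both at x.
Every branch closes (one shown): unsatisfiable in S4, hence also in S5 (every S5-frame is an S4-frame).

K, T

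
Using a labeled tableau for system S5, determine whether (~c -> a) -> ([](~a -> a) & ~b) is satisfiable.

1. (~c -> a) -> ([](~a -> a) & ~b), w0
2. [](~a -> a) & ~b, w0
3. [](~a -> a), w0
4. ~b, w0
5. ~a -> a, w0
6. a, w0
Accessibility: w0Rw0

Satisfiable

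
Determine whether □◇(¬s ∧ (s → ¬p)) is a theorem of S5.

Invalid (countermodel exists)

Tableau for the negation ¬□◇(¬s ∧ (s → ¬p)):
1. ¬□◇(¬s ∧ (s → ¬p)), w0
2. ¬◇(¬s ∧ (s → ¬p)), w1   [¬□-rule on 1: fresh world w1, w0Rw1]
3. ¬(¬s ∧ (s → ¬p)), w0   [¬◇-rule on 2 via w1Rw0]
4. ¬(¬s ∧ (s → ¬p)), w1   [¬◇-rule on 2 via w1Rw1]
5. ¬(s → ¬p), w0   [¬∧-rule on 3 (branches; this branch)]
6. s, w0   [¬→-rule on 5]
7. p, w0   [¬→-rule on 5]
8. ¬(s → ¬p), w1   [¬∧-rule on 4 (branches; this branch)]
9. s, w1   [¬→-rule on 8]
10. p, w1   [¬→-rule on 8]
Accessibility: w0Rw0, w0Rw1, w1Rw0, w1Rw1
The negation has an open branch (countermodel exists).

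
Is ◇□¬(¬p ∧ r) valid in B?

Not valid

Tableau for the negation ¬◇□¬(¬p ∧ r):
1. ¬◇□¬(¬p ∧ r), w0
2. ¬□¬(¬p ∧ r), w0
3. ¬p ∧ r, w1
4. ¬p, w1
5. r, w1
6. ¬□¬(¬p ∧ r), w1
7. ¬p ∧ r, w2
8. ¬p, w2
9. r, w2
Accessibility: w0Rw0, w0Rw1, w1Rw0, w1Rw1, w1Rw2, w2Rw1, w2Rw2
The negation has an open branch (countermodel exists).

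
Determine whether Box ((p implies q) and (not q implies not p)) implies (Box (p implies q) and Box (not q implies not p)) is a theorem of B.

Tableau for the negation not (Box ((p implies q) and (not q implies not p)) implies (Box (p implies q) and Box (not q implies not p))):
1. not (Box ((p implies q) and (not q implies not p)) implies (Box (p implies q) and Box (not q implies not p))), w0
2. Box ((p implies q) and (not q implies not p)), w0   [neg-implies-rule on 1]
3. not (Box (p implies q) and Box (not q implies not p)), w0   [neg-implies-rule on 1]
4. (p implies q) and (not q implies not p), w0   [Box-rule on 2 via w0Rw0]
5. p implies q, w0   [and-rule on 4]
6. not q implies not p, w0   [and-rule on 4]
7. not Box (not q implies not p), w0   [neg-and-rule on 3 (branches; this branch)]
8. q, w0   [implies-rule on 5 (branches; this branch)]
9. not p, w0   [implies-rule on 6 (branches; this branch)]
10. not (not q implies not p), w1   [neg-Box-rule on 7: fresh world w1, w0Rw1]
11. not q, w1   [neg-implies-rule on 10]
12. p, w1   [neg-implies-rule on 10]
13. (p implies q) and (not q implies not p), w1   [Box-rule on 2 via w0Rw1]
14. p implies q, w1   [and-rule on 13]
15. not q implies not p, w1   [and-rule on 13]
16. q, w1   [implies-rule on 14 (branches; this branch)]
Accessibility: w0Rw0, w0Rw1, w1Rw0, w1Rw1
Branch closes: q and not q both at w1.
All branches of the negation close; one closing branch shown above.

Valid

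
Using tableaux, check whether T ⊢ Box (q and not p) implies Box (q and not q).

Tableau for the negation not (Box (q and not p) implies Box (q and not q)):
1. not (Box (q and not p) implies Box (q and not q)), u
2. Box (q and not p), u   [neg-implies-rule on 1]
3. not Box (q and not q), u   [neg-implies-rule on 1]
4. q and not p, u   [Box-rule on 2 via uRu]
5. q, u   [and-rule on 4]
6. not p, u   [and-rule on 4]
7. not (q and not q), v   [neg-Box-rule on 3: fresh world v, uRv]
8. q and not p, v   [Box-rule on 2 via uRv]
9. q, v   [and-rule on 8]
10. not p, v   [and-rule on 8]
Accessibility: uRu, uRv, vRv
The negation has an open branch (countermodel exists).

Invalid (countermodel exists)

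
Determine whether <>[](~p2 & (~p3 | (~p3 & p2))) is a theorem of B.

Tableau for the negation ~<>[](~p2 & (~p3 | (~p3 & p2))):
1. ~<>[](~p2 & (~p3 | (~p3 & p2))), u
2. ~[](~p2 & (~p3 | (~p3 & p2))), u
3. ~(~p2 & (~p3 | (~p3 & p2))), v
4. ~[](~p2 & (~p3 | (~p3 & p2))), v
5. ~(~p3 | (~p3 & p2)), v
6. p3, v
7. ~(~p3 & p2), v
8. ~p2, v
9. ~(~p2 & (~p3 | (~p3 & p2))), w
10. ~(~p3 | (~p3 & p2)), w
11. p3, w
12. ~(~p3 & p2), w
13. ~p2, w
Accessibility: uRu, uRv, vRu, vRv, vRw, wRv, wRw
The negation has an open branch (countermodel exists).

Invalid (countermodel exists)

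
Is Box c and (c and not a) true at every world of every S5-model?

Not valid

Tableau for the negation not (Box c and (c and not a)):
1. not (Box c and (c and not a)), 0
2. not (c and not a), 0
3. a, 0
Accessibility: 0R0
The negation has an open branch (countermodel exists).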